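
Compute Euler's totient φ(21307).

Factor: 21307 = 11 · 13 · 149.
φ(21307) = (11−1) · (13−1) · (149−1) = 10 · 12 · 148 = 17760.

17760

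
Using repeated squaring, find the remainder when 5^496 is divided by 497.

289

5^1 ≡ 5 (mod 497)
5^2 ≡ 5^2 = 25 ≡ 25 (mod 497)
5^4 ≡ 25^2 = 625 ≡ 128 (mod 497)
5^8 ≡ 128^2 = 16384 ≡ 480 (mod 497)
5^16 ≡ 480^2 = 230400 ≡ 289 (mod 497)
5^32 ≡ 289^2 = 83521 ≡ 25 (mod 497)
5^64 ≡ 25^2 = 625 ≡ 128 (mod 497)
5^128 ≡ 128^2 = 16384 ≡ 480 (mod 497)
5^256 ≡ 480^2 = 230400 ≡ 289 (mod 497)
496 = 256 + 128 + 64 + 32 + 16 in binary powers of 2.
So 5^496 ≡ 289 · 480 · 128 · 25 · 289 ≡ 289 (mod 497).
Since 289 ≠ 1, base 5 is a Fermat witness: 497 is composite.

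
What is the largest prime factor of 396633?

396633 = 3 · 132211
132211 = 29 · 4559
4559 = 47 · 97
97 is prime.
So 396633 = 3 · 29 · 47 · 97; the largest prime factor is 97.

97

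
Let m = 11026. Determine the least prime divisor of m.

11026 is even: 2 divides it.

2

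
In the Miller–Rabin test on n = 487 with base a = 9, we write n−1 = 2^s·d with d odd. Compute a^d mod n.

487 − 1 = 486 = 2^1 · 243, so d = 243.
9^1 ≡ 9 (mod 487)
9^2 ≡ 9^2 = 81 ≡ 81 (mod 487)
9^4 ≡ 81^2 = 6561 ≡ 230 (mod 487)
9^8 ≡ 230^2 = 52900 ≡ 304 (mod 487)
9^16 ≡ 304^2 = 92416 ≡ 373 (mod 487)
9^32 ≡ 373^2 = 139129 ≡ 334 (mod 487)
9^64 ≡ 334^2 = 111556 ≡ 33 (mod 487)
9^128 ≡ 33^2 = 1089 ≡ 115 (mod 487)
243 = 128 + 64 + 32 + 16 + 2 + 1 in binary powers of 2.
So 9^243 ≡ 115 · 33 · 334 · 373 · 81 · 9 ≡ 1 (mod 487).
Since 9^d ≡ 1 (mod 487), base 9 does not prove 487 composite.

1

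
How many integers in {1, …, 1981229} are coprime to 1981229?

Factor: 1981229 = 89 · 113 · 197.
φ(1981229) = (89−1) · (113−1) · (197−1) = 88 · 112 · 196 = 1931776.

1931776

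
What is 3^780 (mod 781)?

3^1 ≡ 3 (mod 781)
3^2 ≡ 3^2 = 9 ≡ 9 (mod 781)
3^4 ≡ 9^2 = 81 ≡ 81 (mod 781)
3^8 ≡ 81^2 = 6561 ≡ 313 (mod 781)
3^16 ≡ 313^2 = 97969 ≡ 344 (mod 781)
3^32 ≡ 344^2 = 118336 ≡ 405 (mod 781)
3^64 ≡ 405^2 = 164025 ≡ 15 (mod 781)
3^128 ≡ 15^2 = 225 ≡ 225 (mod 781)
3^256 ≡ 225^2 = 50625 ≡ 641 (mod 781)
3^512 ≡ 641^2 = 410881 ≡ 75 (mod 781)
780 = 512 + 256 + 8 + 4 in binary powers of 2.
So 3^780 ≡ 75 · 641 · 313 · 81 ≡ 474 (mod 781).
Since 474 ≠ 1, base 3 is a Fermat witness: 781 is composite.

474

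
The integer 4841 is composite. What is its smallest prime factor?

47

4841 is odd.
Digit sum 17, not divisible by 3.
Ends in 1: not divisible by 5.
7: 4841 = 7·691 + 4
11: 4841 = 11·440 + 1
13: 4841 = 13·372 + 5
17: 4841 = 17·284 + 13
19: 4841 = 19·254 + 15
23: 4841 = 23·210 + 11
29: 4841 = 29·166 + 27
31: 4841 = 31·156 + 5
37: 4841 = 37·130 + 31
41: 4841 = 41·118 + 3
43: 4841 = 43·112 + 25
47: 4841 = 47·103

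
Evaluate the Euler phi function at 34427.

34056

Factor: 34427 = 173 · 199.
φ(34427) = (173−1) · (199−1) = 172 · 198 = 34056.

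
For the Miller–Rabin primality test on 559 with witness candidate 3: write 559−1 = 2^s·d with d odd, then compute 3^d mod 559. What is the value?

559 − 1 = 558 = 2^1 · 279, so d = 279.
3^1 ≡ 3 (mod 559)
3^2 ≡ 3^2 = 9 ≡ 9 (mod 559)
3^4 ≡ 9^2 = 81 ≡ 81 (mod 559)
3^8 ≡ 81^2 = 6561 ≡ 412 (mod 559)
3^16 ≡ 412^2 = 169744 ≡ 367 (mod 559)
3^32 ≡ 367^2 = 134689 ≡ 529 (mod 559)
3^64 ≡ 529^2 = 279841 ≡ 341 (mod 559)
3^128 ≡ 341^2 = 116281 ≡ 9 (mod 559)
3^256 ≡ 9^2 = 81 ≡ 81 (mod 559)
279 = 256 + 16 + 4 + 2 + 1 in binary powers of 2.
So 3^279 ≡ 81 · 367 · 81 · 9 · 3 ≡ 131 (mod 559).
Squaring chain: 131; never reaches −1, so base 3 is a Miller–Rabin witness that 559 is composite.

131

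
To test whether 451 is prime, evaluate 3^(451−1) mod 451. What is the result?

419

3^1 ≡ 3 (mod 451)
3^2 ≡ 3^2 = 9 ≡ 9 (mod 451)
3^4 ≡ 9^2 = 81 ≡ 81 (mod 451)
3^8 ≡ 81^2 = 6561 ≡ 247 (mod 451)
3^16 ≡ 247^2 = 61009 ≡ 124 (mod 451)
3^32 ≡ 124^2 = 15376 ≡ 42 (mod 451)
3^64 ≡ 42^2 = 1764 ≡ 411 (mod 451)
3^128 ≡ 411^2 = 168921 ≡ 247 (mod 451)
3^256 ≡ 247^2 = 61009 ≡ 124 (mod 451)
450 = 256 + 128 + 64 + 2 in binary powers of 2.
So 3^450 ≡ 124 · 247 · 411 · 9 ≡ 419 (mod 451).
Since 419 ≠ 1, base 3 is a Fermat witness: 451 is composite.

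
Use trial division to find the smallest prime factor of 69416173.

89

69416173 is odd.
Digit sum 37, not divisible by 3.
Ends in 3: not divisible by 5.
7: 69416173 = 7·9916596 + 1
11: 69416173 = 11·6310561 + 2
13: 69416173 = 13·5339705 + 8
17: 69416173 = 17·4083304 + 5
19: 69416173 = 19·3653482 + 15
23: 69416173 = 23·3018094 + 11
29: 69416173 = 29·2393661 + 4
31: 69416173 = 31·2239231 + 12
37: 69416173 = 37·1876112 + 29
41: 69416173 = 41·1693077 + 16
43: 69416173 = 43·1614329 + 26
47: 69416173 = 47·1476939 + 40
53: 69416173 = 53·1309739 + 6
59: 69416173 = 59·1176545 + 18
61: 69416173 = 61·1137970 + 3
67: 69416173 = 67·1036062 + 19
71: 69416173 = 71·977692 + 41
73: 69416173 = 73·950906 + 35
79: 69416173 = 79·878685 + 58
83: 69416173 = 83·836339 + 36
89: 69416173 = 89·779957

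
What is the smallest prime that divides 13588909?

61

13588909 is odd.
Digit sum 43, not divisible by 3.
Ends in 9: not divisible by 5.
7: 13588909 = 7·1941272 + 5
11: 13588909 = 11·1235355 + 4
13: 13588909 = 13·1045300 + 9
17: 13588909 = 17·799347 + 10
19: 13588909 = 19·715205 + 14
23: 13588909 = 23·590822 + 3
29: 13588909 = 29·468583 + 2
31: 13588909 = 31·438351 + 28
37: 13588909 = 37·367267 + 30
41: 13588909 = 41·331436 + 33
43: 13588909 = 43·316021 + 6
47: 13588909 = 47·289125 + 34
53: 13588909 = 53·256394 + 27
59: 13588909 = 59·230320 + 29
61: 13588909 = 61·222769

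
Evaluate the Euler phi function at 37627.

37240

Factor: 37627 = 191 · 197.
φ(37627) = (191−1) · (197−1) = 190 · 196 = 37240.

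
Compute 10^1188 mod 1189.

426

10^1 ≡ 10 (mod 1189)
10^2 ≡ 10^2 = 100 ≡ 100 (mod 1189)
10^4 ≡ 100^2 = 10000 ≡ 488 (mod 1189)
10^8 ≡ 488^2 = 238144 ≡ 344 (mod 1189)
10^16 ≡ 344^2 = 118336 ≡ 625 (mod 1189)
10^32 ≡ 625^2 = 390625 ≡ 633 (mod 1189)
10^64 ≡ 633^2 = 400689 ≡ 1185 (mod 1189)
10^128 ≡ 1185^2 = 1404225 ≡ 16 (mod 1189)
10^256 ≡ 16^2 = 256 ≡ 256 (mod 1189)
10^512 ≡ 256^2 = 65536 ≡ 141 (mod 1189)
10^1024 ≡ 141^2 = 19881 ≡ 857 (mod 1189)
1188 = 1024 + 128 + 32 + 4 in binary powers of 2.
So 10^1188 ≡ 857 · 16 · 633 · 488 ≡ 426 (mod 1189).
Since 426 ≠ 1, base 10 is a Fermat witness: 1189 is composite.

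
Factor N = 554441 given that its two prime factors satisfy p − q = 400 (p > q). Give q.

Since p = q + 400, we have 554441 = q(q + 400), so q² + 400q − 554441 = 0.
Discriminant: 400² + 4·554441 = 160000 + 2217764 = 2377764; √2377764 = 1542.
q = (−400 + 1542)/2 = 571, and p = q + 400 = 971.
Check: 571 · 971 = 554441.

571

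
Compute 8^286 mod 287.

113

8^1 ≡ 8 (mod 287)
8^2 ≡ 8^2 = 64 ≡ 64 (mod 287)
8^4 ≡ 64^2 = 4096 ≡ 78 (mod 287)
8^8 ≡ 78^2 = 6084 ≡ 57 (mod 287)
8^16 ≡ 57^2 = 3249 ≡ 92 (mod 287)
8^32 ≡ 92^2 = 8464 ≡ 141 (mod 287)
8^64 ≡ 141^2 = 19881 ≡ 78 (mod 287)
8^128 ≡ 78^2 = 6084 ≡ 57 (mod 287)
8^256 ≡ 57^2 = 3249 ≡ 92 (mod 287)
286 = 256 + 16 + 8 + 4 + 2 in binary powers of 2.
So 8^286 ≡ 92 · 92 · 57 · 78 · 64 ≡ 113 (mod 287).
Since 113 ≠ 1, base 8 is a Fermat witness: 287 is composite.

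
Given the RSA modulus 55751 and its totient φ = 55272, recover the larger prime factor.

283

φ(n) = (p−1)(q−1) = n − (p+q) + 1, so p + q = 55751 − 55272 + 1 = 480.
p and q are the roots of t² − 480t + 55751 = 0.
Discriminant: 480² − 4·55751 = 230400 − 223004 = 7396; √7396 = 86.
q = (480 − 86)/2 = 197, p = (480 + 86)/2 = 283.
Check: 197 · 283 = 55751.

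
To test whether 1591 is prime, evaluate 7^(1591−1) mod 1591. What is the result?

7^1 ≡ 7 (mod 1591)
7^2 ≡ 7^2 = 49 ≡ 49 (mod 1591)
7^4 ≡ 49^2 = 2401 ≡ 810 (mod 1591)
7^8 ≡ 810^2 = 656100 ≡ 608 (mod 1591)
7^16 ≡ 608^2 = 369664 ≡ 552 (mod 1591)
7^32 ≡ 552^2 = 304704 ≡ 823 (mod 1591)
7^64 ≡ 823^2 = 677329 ≡ 1154 (mod 1591)
7^128 ≡ 1154^2 = 1331716 ≡ 49 (mod 1591)
7^256 ≡ 49^2 = 2401 ≡ 810 (mod 1591)
7^512 ≡ 810^2 = 656100 ≡ 608 (mod 1591)
7^1024 ≡ 608^2 = 369664 ≡ 552 (mod 1591)
1590 = 1024 + 512 + 32 + 16 + 4 + 2 in binary powers of 2.
So 7^1590 ≡ 552 · 608 · 823 · 552 · 810 · 49 ≡ 1506 (mod 1591).
Since 1506 ≠ 1, base 7 is a Fermat witness: 1591 is composite.

1506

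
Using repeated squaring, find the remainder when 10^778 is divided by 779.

10^1 ≡ 10 (mod 779)
10^2 ≡ 10^2 = 100 ≡ 100 (mod 779)
10^4 ≡ 100^2 = 10000 ≡ 652 (mod 779)
10^8 ≡ 652^2 = 425104 ≡ 549 (mod 779)
10^16 ≡ 549^2 = 301401 ≡ 707 (mod 779)
10^32 ≡ 707^2 = 499849 ≡ 510 (mod 779)
10^64 ≡ 510^2 = 260100 ≡ 693 (mod 779)
10^128 ≡ 693^2 = 480249 ≡ 385 (mod 779)
10^256 ≡ 385^2 = 148225 ≡ 215 (mod 779)
10^512 ≡ 215^2 = 46225 ≡ 264 (mod 779)
778 = 512 + 256 + 8 + 2 in binary powers of 2.
So 10^778 ≡ 264 · 215 · 549 · 100 ≡ 139 (mod 779).
Since 139 ≠ 1, base 10 is a Fermat witness: 779 is composite.

139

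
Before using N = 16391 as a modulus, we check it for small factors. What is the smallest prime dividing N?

37

16391 is odd.
Digit sum 20, not divisible by 3.
Ends in 1: not divisible by 5.
7: 16391 = 7·2341 + 4
11: 16391 = 11·1490 + 1
13: 16391 = 13·1260 + 11
17: 16391 = 17·964 + 3
19: 16391 = 19·862 + 13
23: 16391 = 23·712 + 15
29: 16391 = 29·565 + 6
31: 16391 = 31·528 + 23
37: 16391 = 37·443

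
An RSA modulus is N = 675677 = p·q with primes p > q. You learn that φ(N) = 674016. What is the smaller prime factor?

φ(n) = (p−1)(q−1) = n − (p+q) + 1, so p + q = 675677 − 674016 + 1 = 1662.
p and q are the roots of t² − 1662t + 675677 = 0.
Discriminant: 1662² − 4·675677 = 2762244 − 2702708 = 59536; √59536 = 244.
q = (1662 − 244)/2 = 709, p = (1662 + 244)/2 = 953.
Check: 709 · 953 = 675677.

709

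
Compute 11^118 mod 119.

25

11^1 ≡ 11 (mod 119)
11^2 ≡ 11^2 = 121 ≡ 2 (mod 119)
11^4 ≡ 2^2 = 4 ≡ 4 (mod 119)
11^8 ≡ 4^2 = 16 ≡ 16 (mod 119)
11^16 ≡ 16^2 = 256 ≡ 18 (mod 119)
11^32 ≡ 18^2 = 324 ≡ 86 (mod 119)
11^64 ≡ 86^2 = 7396 ≡ 18 (mod 119)
118 = 64 + 32 + 16 + 4 + 2 in binary powers of 2.
So 11^118 ≡ 18 · 86 · 18 · 4 · 2 ≡ 25 (mod 119).
Since 25 ≠ 1, base 11 is a Fermat witness: 119 is composite.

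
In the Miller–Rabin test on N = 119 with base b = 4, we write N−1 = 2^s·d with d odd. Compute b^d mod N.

119 − 1 = 118 = 2^1 · 59, so d = 59.
4^1 ≡ 4 (mod 119)
4^2 ≡ 4^2 = 16 ≡ 16 (mod 119)
4^4 ≡ 16^2 = 256 ≡ 18 (mod 119)
4^8 ≡ 18^2 = 324 ≡ 86 (mod 119)
4^16 ≡ 86^2 = 7396 ≡ 18 (mod 119)
4^32 ≡ 18^2 = 324 ≡ 86 (mod 119)
59 = 32 + 16 + 8 + 2 + 1 in binary powers of 2.
So 4^59 ≡ 86 · 18 · 86 · 16 · 4 ≡ 30 (mod 119).
Squaring chain: 30; never reaches −1, so base 4 is a Miller–Rabin witness that 119 is composite.

30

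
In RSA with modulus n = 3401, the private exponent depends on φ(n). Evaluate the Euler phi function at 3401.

Factor: 3401 = 19 · 179.
φ(3401) = (19−1) · (179−1) = 18 · 178 = 3204.

3204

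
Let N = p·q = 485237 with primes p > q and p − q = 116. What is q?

Since p = q + 116, we have 485237 = q(q + 116), so q² + 116q − 485237 = 0.
Discriminant: 116² + 4·485237 = 13456 + 1940948 = 1954404; √1954404 = 1398.
q = (−116 + 1398)/2 = 641, and p = q + 116 = 757.
Check: 641 · 757 = 485237.

641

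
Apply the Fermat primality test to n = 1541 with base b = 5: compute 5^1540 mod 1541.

1

5^1 ≡ 5 (mod 1541)
5^2 ≡ 5^2 = 25 ≡ 25 (mod 1541)
5^4 ≡ 25^2 = 625 ≡ 625 (mod 1541)
5^8 ≡ 625^2 = 390625 ≡ 752 (mod 1541)
5^16 ≡ 752^2 = 565504 ≡ 1498 (mod 1541)
5^32 ≡ 1498^2 = 2244004 ≡ 308 (mod 1541)
5^64 ≡ 308^2 = 94864 ≡ 863 (mod 1541)
5^128 ≡ 863^2 = 744769 ≡ 466 (mod 1541)
5^256 ≡ 466^2 = 217156 ≡ 1416 (mod 1541)
5^512 ≡ 1416^2 = 2005056 ≡ 215 (mod 1541)
5^1024 ≡ 215^2 = 46225 ≡ 1536 (mod 1541)
1540 = 1024 + 512 + 4 in binary powers of 2.
So 5^1540 ≡ 1536 · 215 · 625 ≡ 1 (mod 1541).
Since the result is 1, base 5 gives no evidence that 1541 is composite.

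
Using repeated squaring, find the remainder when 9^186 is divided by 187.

9^1 ≡ 9 (mod 187)
9^2 ≡ 9^2 = 81 ≡ 81 (mod 187)
9^4 ≡ 81^2 = 6561 ≡ 16 (mod 187)
9^8 ≡ 16^2 = 256 ≡ 69 (mod 187)
9^16 ≡ 69^2 = 4761 ≡ 86 (mod 187)
9^32 ≡ 86^2 = 7396 ≡ 103 (mod 187)
9^64 ≡ 103^2 = 10609 ≡ 137 (mod 187)
9^128 ≡ 137^2 = 18769 ≡ 69 (mod 187)
186 = 128 + 32 + 16 + 8 + 2 in binary powers of 2.
So 9^186 ≡ 69 · 103 · 86 · 69 · 81 ≡ 64 (mod 187).
Since 64 ≠ 1, base 9 is a Fermat witness: 187 is composite.

64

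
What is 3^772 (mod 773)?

3^1 ≡ 3 (mod 773)
3^2 ≡ 3^2 = 9 ≡ 9 (mod 773)
3^4 ≡ 9^2 = 81 ≡ 81 (mod 773)
3^8 ≡ 81^2 = 6561 ≡ 377 (mod 773)
3^16 ≡ 377^2 = 142129 ≡ 670 (mod 773)
3^32 ≡ 670^2 = 448900 ≡ 560 (mod 773)
3^64 ≡ 560^2 = 313600 ≡ 535 (mod 773)
3^128 ≡ 535^2 = 286225 ≡ 215 (mod 773)
3^256 ≡ 215^2 = 46225 ≡ 618 (mod 773)
3^512 ≡ 618^2 = 381924 ≡ 62 (mod 773)
772 = 512 + 256 + 4 in binary powers of 2.
So 3^772 ≡ 62 · 618 · 81 ≡ 1 (mod 773).
Since the result is 1, base 3 gives no evidence that 773 is composite.

1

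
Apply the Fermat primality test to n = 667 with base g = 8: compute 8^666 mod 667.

8^1 ≡ 8 (mod 667)
8^2 ≡ 8^2 = 64 ≡ 64 (mod 667)
8^4 ≡ 64^2 = 4096 ≡ 94 (mod 667)
8^8 ≡ 94^2 = 8836 ≡ 165 (mod 667)
8^16 ≡ 165^2 = 27225 ≡ 545 (mod 667)
8^32 ≡ 545^2 = 297025 ≡ 210 (mod 667)
8^64 ≡ 210^2 = 44100 ≡ 78 (mod 667)
8^128 ≡ 78^2 = 6084 ≡ 81 (mod 667)
8^256 ≡ 81^2 = 6561 ≡ 558 (mod 667)
8^512 ≡ 558^2 = 311364 ≡ 542 (mod 667)
666 = 512 + 128 + 16 + 8 + 2 in binary powers of 2.
So 8^666 ≡ 542 · 81 · 545 · 165 · 64 ≡ 473 (mod 667).
Since 473 ≠ 1, base 8 is a Fermat witness: 667 is composite.

473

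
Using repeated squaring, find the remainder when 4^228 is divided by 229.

1

4^1 ≡ 4 (mod 229)
4^2 ≡ 4^2 = 16 ≡ 16 (mod 229)
4^4 ≡ 16^2 = 256 ≡ 27 (mod 229)
4^8 ≡ 27^2 = 729 ≡ 42 (mod 229)
4^16 ≡ 42^2 = 1764 ≡ 161 (mod 229)
4^32 ≡ 161^2 = 25921 ≡ 44 (mod 229)
4^64 ≡ 44^2 = 1936 ≡ 104 (mod 229)
4^128 ≡ 104^2 = 10816 ≡ 53 (mod 229)
228 = 128 + 64 + 32 + 4 in binary powers of 2.
So 4^228 ≡ 53 · 104 · 44 · 27 ≡ 1 (mod 229).
Since the result is 1, base 4 gives no evidence that 229 is composite.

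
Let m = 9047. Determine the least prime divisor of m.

83

9047 is odd.
Digit sum 20, not divisible by 3.
Ends in 7: not divisible by 5.
7: 9047 = 7·1292 + 3
11: 9047 = 11·822 + 5
13: 9047 = 13·695 + 12
17: 9047 = 17·532 + 3
19: 9047 = 19·476 + 3
23: 9047 = 23·393 + 8
29: 9047 = 29·311 + 28
31: 9047 = 31·291 + 26
37: 9047 = 37·244 + 19
41: 9047 = 41·220 + 27
43: 9047 = 43·210 + 17
47: 9047 = 47·192 + 23
53: 9047 = 53·170 + 37
59: 9047 = 59·153 + 20
61: 9047 = 61·148 + 19
67: 9047 = 67·135 + 2
71: 9047 = 71·127 + 30
73: 9047 = 73·123 + 68
79: 9047 = 79·114 + 41
83: 9047 = 83·109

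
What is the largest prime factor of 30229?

43

30229 = 19 · 1591
1591 = 37 · 43
43 is prime.
So 30229 = 19 · 37 · 43; the largest prime factor is 43.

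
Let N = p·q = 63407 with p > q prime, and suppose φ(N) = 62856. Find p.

φ(n) = (p−1)(q−1) = n − (p+q) + 1, so p + q = 63407 − 62856 + 1 = 552.
p and q are the roots of t² − 552t + 63407 = 0.
Discriminant: 552² − 4·63407 = 304704 − 253628 = 51076; √51076 = 226.
q = (552 − 226)/2 = 163, p = (552 + 226)/2 = 389.
Check: 163 · 389 = 63407.

389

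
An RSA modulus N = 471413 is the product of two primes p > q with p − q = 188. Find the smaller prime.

Since p = q + 188, we have 471413 = q(q + 188), so q² + 188q − 471413 = 0.
Discriminant: 188² + 4·471413 = 35344 + 1885652 = 1920996; √1920996 = 1386.
q = (−188 + 1386)/2 = 599, and p = q + 188 = 787.
Check: 599 · 787 = 471413.

599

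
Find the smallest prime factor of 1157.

1157 is odd.
Digit sum 14, not divisible by 3.
Ends in 7: not divisible by 5.
7: 1157 = 7·165 + 2
11: 1157 = 11·105 + 2
13: 1157 = 13·89

13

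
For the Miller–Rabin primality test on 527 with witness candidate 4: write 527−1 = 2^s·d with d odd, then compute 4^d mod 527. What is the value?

64

527 − 1 = 526 = 2^1 · 263, so d = 263.
4^1 ≡ 4 (mod 527)
4^2 ≡ 4^2 = 16 ≡ 16 (mod 527)
4^4 ≡ 16^2 = 256 ≡ 256 (mod 527)
4^8 ≡ 256^2 = 65536 ≡ 188 (mod 527)
4^16 ≡ 188^2 = 35344 ≡ 35 (mod 527)
4^32 ≡ 35^2 = 1225 ≡ 171 (mod 527)
4^64 ≡ 171^2 = 29241 ≡ 256 (mod 527)
4^128 ≡ 256^2 = 65536 ≡ 188 (mod 527)
4^256 ≡ 188^2 = 35344 ≡ 35 (mod 527)
263 = 256 + 4 + 2 + 1 in binary powers of 2.
So 4^263 ≡ 35 · 256 · 16 · 4 ≡ 64 (mod 527).
Squaring chain: 64; never reaches −1, so base 4 is a Miller–Rabin witness that 527 is composite.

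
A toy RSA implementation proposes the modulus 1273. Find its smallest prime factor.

1273 is odd.
Digit sum 13, not divisible by 3.
Ends in 3: not divisible by 5.
7: 1273 = 7·181 + 6
11: 1273 = 11·115 + 8
13: 1273 = 13·97 + 12
17: 1273 = 17·74 + 15
19: 1273 = 19·67

19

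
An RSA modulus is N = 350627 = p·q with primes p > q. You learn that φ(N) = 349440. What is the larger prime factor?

φ(n) = (p−1)(q−1) = n − (p+q) + 1, so p + q = 350627 − 349440 + 1 = 1188.
p and q are the roots of t² − 1188t + 350627 = 0.
Discriminant: 1188² − 4·350627 = 1411344 − 1402508 = 8836; √8836 = 94.
q = (1188 − 94)/2 = 547, p = (1188 + 94)/2 = 641.
Check: 547 · 641 = 350627.

641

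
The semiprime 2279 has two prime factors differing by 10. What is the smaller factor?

Since p = q + 10, we have 2279 = q(q + 10), so q² + 10q − 2279 = 0.
Discriminant: 10² + 4·2279 = 100 + 9116 = 9216; √9216 = 96.
q = (−10 + 96)/2 = 43, and p = q + 10 = 53.
Check: 43 · 53 = 2279.

43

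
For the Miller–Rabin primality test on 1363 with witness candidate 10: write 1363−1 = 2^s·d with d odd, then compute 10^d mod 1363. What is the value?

1363 − 1 = 1362 = 2^1 · 681, so d = 681.
10^1 ≡ 10 (mod 1363)
10^2 ≡ 10^2 = 100 ≡ 100 (mod 1363)
10^4 ≡ 100^2 = 10000 ≡ 459 (mod 1363)
10^8 ≡ 459^2 = 210681 ≡ 779 (mod 1363)
10^16 ≡ 779^2 = 606841 ≡ 306 (mod 1363)
10^32 ≡ 306^2 = 93636 ≡ 952 (mod 1363)
10^64 ≡ 952^2 = 906304 ≡ 1272 (mod 1363)
10^128 ≡ 1272^2 = 1617984 ≡ 103 (mod 1363)
10^256 ≡ 103^2 = 10609 ≡ 1068 (mod 1363)
10^512 ≡ 1068^2 = 1140624 ≡ 1156 (mod 1363)
681 = 512 + 128 + 32 + 8 + 1 in binary powers of 2.
So 10^681 ≡ 1156 · 103 · 952 · 779 · 10 ≡ 1265 (mod 1363).
Squaring chain: 1265; never reaches −1, so base 10 is a Miller–Rabin witness that 1363 is composite.

1265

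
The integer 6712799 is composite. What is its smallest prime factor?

6712799 is odd.
Digit sum 41, not divisible by 3.
Ends in 9: not divisible by 5.
7: 6712799 = 7·958971 + 2
11: 6712799 = 11·610254 + 5
13: 6712799 = 13·516369 + 2
17: 6712799 = 17·394870 + 9
19: 6712799 = 19·353305 + 4
23: 6712799 = 23·291860 + 19
29: 6712799 = 29·231475 + 24
31: 6712799 = 31·216541 + 28
37: 6712799 = 37·181427

37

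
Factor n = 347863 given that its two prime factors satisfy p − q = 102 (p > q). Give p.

643

Since p = q + 102, we have 347863 = q(q + 102), so q² + 102q − 347863 = 0.
Discriminant: 102² + 4·347863 = 10404 + 1391452 = 1401856; √1401856 = 1184.
q = (−102 + 1184)/2 = 541, and p = q + 102 = 643.
Check: 541 · 643 = 347863.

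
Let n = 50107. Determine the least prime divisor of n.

50107 is odd.
Digit sum 13, not divisible by 3.
Ends in 7: not divisible by 5.
7: 50107 = 7·7158 + 1
11: 50107 = 11·4555 + 2
13: 50107 = 13·3854 + 5
17: 50107 = 17·2947 + 8
19: 50107 = 19·2637 + 4
23: 50107 = 23·2178 + 13
29: 50107 = 29·1727 + 24
31: 50107 = 31·1616 + 11
37: 50107 = 37·1354 + 9
41: 50107 = 41·1222 + 5
43: 50107 = 43·1165 + 12
47: 50107 = 47·1066 + 5
53: 50107 = 53·945 + 22
59: 50107 = 59·849 + 16
61: 50107 = 61·821 + 26
67: 50107 = 67·747 + 58
71: 50107 = 71·705 + 52
73: 50107 = 73·686 + 29
79: 50107 = 79·634 + 21
83: 50107 = 83·603 + 58
89: 50107 = 89·563

89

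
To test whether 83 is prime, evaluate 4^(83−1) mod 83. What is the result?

4^1 ≡ 4 (mod 83)
4^2 ≡ 4^2 = 16 ≡ 16 (mod 83)
4^4 ≡ 16^2 = 256 ≡ 7 (mod 83)
4^8 ≡ 7^2 = 49 ≡ 49 (mod 83)
4^16 ≡ 49^2 = 2401 ≡ 77 (mod 83)
4^32 ≡ 77^2 = 5929 ≡ 36 (mod 83)
4^64 ≡ 36^2 = 1296 ≡ 51 (mod 83)
82 = 64 + 16 + 2 in binary powers of 2.
So 4^82 ≡ 51 · 77 · 16 ≡ 1 (mod 83).
Since the result is 1, base 4 gives no evidence that 83 is composite.

1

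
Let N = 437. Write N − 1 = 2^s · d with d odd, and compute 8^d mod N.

437 − 1 = 436 = 2^2 · 109, so d = 109.
8^1 ≡ 8 (mod 437)
8^2 ≡ 8^2 = 64 ≡ 64 (mod 437)
8^4 ≡ 64^2 = 4096 ≡ 163 (mod 437)
8^8 ≡ 163^2 = 26569 ≡ 349 (mod 437)
8^16 ≡ 349^2 = 121801 ≡ 315 (mod 437)
8^32 ≡ 315^2 = 99225 ≡ 26 (mod 437)
8^64 ≡ 26^2 = 676 ≡ 239 (mod 437)
109 = 64 + 32 + 8 + 4 + 1 in binary powers of 2.
So 8^109 ≡ 239 · 26 · 349 · 163 · 8 ≡ 141 (mod 437).
Squaring chain: 141 → 216; never reaches −1, so base 8 is a Miller–Rabin witness that 437 is composite.

141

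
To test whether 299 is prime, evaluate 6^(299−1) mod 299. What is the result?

6^1 ≡ 6 (mod 299)
6^2 ≡ 6^2 = 36 ≡ 36 (mod 299)
6^4 ≡ 36^2 = 1296 ≡ 100 (mod 299)
6^8 ≡ 100^2 = 10000 ≡ 133 (mod 299)
6^16 ≡ 133^2 = 17689 ≡ 48 (mod 299)
6^32 ≡ 48^2 = 2304 ≡ 211 (mod 299)
6^64 ≡ 211^2 = 44521 ≡ 269 (mod 299)
6^128 ≡ 269^2 = 72361 ≡ 3 (mod 299)
6^256 ≡ 3^2 = 9 ≡ 9 (mod 299)
298 = 256 + 32 + 8 + 2 in binary powers of 2.
So 6^298 ≡ 9 · 211 · 133 · 36 ≡ 121 (mod 299).
Since 121 ≠ 1, base 6 is a Fermat witness: 299 is composite.

121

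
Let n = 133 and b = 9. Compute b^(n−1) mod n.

106

9^1 ≡ 9 (mod 133)
9^2 ≡ 9^2 = 81 ≡ 81 (mod 133)
9^4 ≡ 81^2 = 6561 ≡ 44 (mod 133)
9^8 ≡ 44^2 = 1936 ≡ 74 (mod 133)
9^16 ≡ 74^2 = 5476 ≡ 23 (mod 133)
9^32 ≡ 23^2 = 529 ≡ 130 (mod 133)
9^64 ≡ 130^2 = 16900 ≡ 9 (mod 133)
9^128 ≡ 9^2 = 81 ≡ 81 (mod 133)
132 = 128 + 4 in binary powers of 2.
So 9^132 ≡ 81 · 44 ≡ 106 (mod 133).
Since 106 ≠ 1, base 9 is a Fermat witness: 133 is composite.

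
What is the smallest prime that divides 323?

323 is odd.
Digit sum 8, not divisible by 3.
Ends in 3: not divisible by 5.
7: 323 = 7·46 + 1
11: 323 = 11·29 + 4
13: 323 = 13·24 + 11
17: 323 = 17·19

17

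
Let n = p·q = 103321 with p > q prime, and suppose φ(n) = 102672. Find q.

φ(n) = (p−1)(q−1) = n − (p+q) + 1, so p + q = 103321 − 102672 + 1 = 650.
p and q are the roots of t² − 650t + 103321 = 0.
Discriminant: 650² − 4·103321 = 422500 − 413284 = 9216; √9216 = 96.
q = (650 − 96)/2 = 277, p = (650 + 96)/2 = 373.
Check: 277 · 373 = 103321.

277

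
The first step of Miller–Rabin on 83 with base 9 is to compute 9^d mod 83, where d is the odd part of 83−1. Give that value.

83 − 1 = 82 = 2^1 · 41, so d = 41.
9^1 ≡ 9 (mod 83)
9^2 ≡ 9^2 = 81 ≡ 81 (mod 83)
9^4 ≡ 81^2 = 6561 ≡ 4 (mod 83)
9^8 ≡ 4^2 = 16 ≡ 16 (mod 83)
9^16 ≡ 16^2 = 256 ≡ 7 (mod 83)
9^32 ≡ 7^2 = 49 ≡ 49 (mod 83)
41 = 32 + 8 + 1 in binary powers of 2.
So 9^41 ≡ 49 · 16 · 9 ≡ 1 (mod 83).
Since 9^d ≡ 1 (mod 83), base 9 does not prove 83 composite.

1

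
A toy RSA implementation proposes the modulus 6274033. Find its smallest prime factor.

61

6274033 is odd.
Digit sum 25, not divisible by 3.
Ends in 3: not divisible by 5.
7: 6274033 = 7·896290 + 3
11: 6274033 = 11·570366 + 7
13: 6274033 = 13·482617 + 12
17: 6274033 = 17·369060 + 13
19: 6274033 = 19·330212 + 5
23: 6274033 = 23·272784 + 1
29: 6274033 = 29·216345 + 28
31: 6274033 = 31·202388 + 5
37: 6274033 = 37·169568 + 17
41: 6274033 = 41·153025 + 8
43: 6274033 = 43·145907 + 32
47: 6274033 = 47·133490 + 3
53: 6274033 = 53·118377 + 52
59: 6274033 = 59·106339 + 32
61: 6274033 = 61·102853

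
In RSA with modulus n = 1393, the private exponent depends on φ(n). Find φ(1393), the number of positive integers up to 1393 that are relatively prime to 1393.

Factor: 1393 = 7 · 199.
φ(1393) = (7−1) · (199−1) = 6 · 198 = 1188.

1188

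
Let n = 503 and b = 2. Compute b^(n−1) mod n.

2^1 ≡ 2 (mod 503)
2^2 ≡ 2^2 = 4 ≡ 4 (mod 503)
2^4 ≡ 4^2 = 16 ≡ 16 (mod 503)
2^8 ≡ 16^2 = 256 ≡ 256 (mod 503)
2^16 ≡ 256^2 = 65536 ≡ 146 (mod 503)
2^32 ≡ 146^2 = 21316 ≡ 190 (mod 503)
2^64 ≡ 190^2 = 36100 ≡ 387 (mod 503)
2^128 ≡ 387^2 = 149769 ≡ 378 (mod 503)
2^256 ≡ 378^2 = 142884 ≡ 32 (mod 503)
502 = 256 + 128 + 64 + 32 + 16 + 4 + 2 in binary powers of 2.
So 2^502 ≡ 32 · 378 · 387 · 190 · 146 · 16 · 4 ≡ 1 (mod 503).
Since the result is 1, base 2 gives no evidence that 503 is composite.

1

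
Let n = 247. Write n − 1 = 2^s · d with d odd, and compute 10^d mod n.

103

247 − 1 = 246 = 2^1 · 123, so d = 123.
10^1 ≡ 10 (mod 247)
10^2 ≡ 10^2 = 100 ≡ 100 (mod 247)
10^4 ≡ 100^2 = 10000 ≡ 120 (mod 247)
10^8 ≡ 120^2 = 14400 ≡ 74 (mod 247)
10^16 ≡ 74^2 = 5476 ≡ 42 (mod 247)
10^32 ≡ 42^2 = 1764 ≡ 35 (mod 247)
10^64 ≡ 35^2 = 1225 ≡ 237 (mod 247)
123 = 64 + 32 + 16 + 8 + 2 + 1 in binary powers of 2.
So 10^123 ≡ 237 · 35 · 42 · 74 · 100 · 10 ≡ 103 (mod 247).
Squaring chain: 103; never reaches −1, so base 10 is a Miller–Rabin witness that 247 is composite.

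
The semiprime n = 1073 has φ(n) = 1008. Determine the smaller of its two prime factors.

29

φ(n) = (p−1)(q−1) = n − (p+q) + 1, so p + q = 1073 − 1008 + 1 = 66.
p and q are the roots of t² − 66t + 1073 = 0.
Discriminant: 66² − 4·1073 = 4356 − 4292 = 64; √64 = 8.
q = (66 − 8)/2 = 29, p = (66 + 8)/2 = 37.
Check: 29 · 37 = 1073.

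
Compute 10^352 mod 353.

10^1 ≡ 10 (mod 353)
10^2 ≡ 10^2 = 100 ≡ 100 (mod 353)
10^4 ≡ 100^2 = 10000 ≡ 116 (mod 353)
10^8 ≡ 116^2 = 13456 ≡ 42 (mod 353)
10^16 ≡ 42^2 = 1764 ≡ 352 (mod 353)
10^32 ≡ 352^2 = 123904 ≡ 1 (mod 353)
10^64 ≡ 1^2 = 1 ≡ 1 (mod 353)
10^128 ≡ 1^2 = 1 ≡ 1 (mod 353)
10^256 ≡ 1^2 = 1 ≡ 1 (mod 353)
352 = 256 + 64 + 32 in binary powers of 2.
So 10^352 ≡ 1 · 1 · 1 ≡ 1 (mod 353).
Since the result is 1, base 10 gives no evidence that 353 is composite.

1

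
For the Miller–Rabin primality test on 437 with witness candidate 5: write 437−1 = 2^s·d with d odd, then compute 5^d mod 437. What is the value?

290

437 − 1 = 436 = 2^2 · 109, so d = 109.
5^1 ≡ 5 (mod 437)
5^2 ≡ 5^2 = 25 ≡ 25 (mod 437)
5^4 ≡ 25^2 = 625 ≡ 188 (mod 437)
5^8 ≡ 188^2 = 35344 ≡ 384 (mod 437)
5^16 ≡ 384^2 = 147456 ≡ 187 (mod 437)
5^32 ≡ 187^2 = 34969 ≡ 9 (mod 437)
5^64 ≡ 9^2 = 81 ≡ 81 (mod 437)
109 = 64 + 32 + 8 + 4 + 1 in binary powers of 2.
So 5^109 ≡ 81 · 9 · 384 · 188 · 5 ≡ 290 (mod 437).
Squaring chain: 290 → 196; never reaches −1, so base 5 is a Miller–Rabin witness that 437 is composite.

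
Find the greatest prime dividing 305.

305 = 5 · 61
61 is prime.
So 305 = 5 · 61; the largest prime factor is 61.

61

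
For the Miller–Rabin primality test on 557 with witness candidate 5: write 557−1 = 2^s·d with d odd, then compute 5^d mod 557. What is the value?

118

557 − 1 = 556 = 2^2 · 139, so d = 139.
5^1 ≡ 5 (mod 557)
5^2 ≡ 5^2 = 25 ≡ 25 (mod 557)
5^4 ≡ 25^2 = 625 ≡ 68 (mod 557)
5^8 ≡ 68^2 = 4624 ≡ 168 (mod 557)
5^16 ≡ 168^2 = 28224 ≡ 374 (mod 557)
5^32 ≡ 374^2 = 139876 ≡ 69 (mod 557)
5^64 ≡ 69^2 = 4761 ≡ 305 (mod 557)
5^128 ≡ 305^2 = 93025 ≡ 6 (mod 557)
139 = 128 + 8 + 2 + 1 in binary powers of 2.
So 5^139 ≡ 6 · 168 · 25 · 5 ≡ 118 (mod 557).
Squaring chain: 118 → 556; reaches −1, so base 5 does not prove 557 composite.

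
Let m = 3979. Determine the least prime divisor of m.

3979 is odd.
Digit sum 28, not divisible by 3.
Ends in 9: not divisible by 5.
7: 3979 = 7·568 + 3
11: 3979 = 11·361 + 8
13: 3979 = 13·306 + 1
17: 3979 = 17·234 + 1
19: 3979 = 19·209 + 8
23: 3979 = 23·173

23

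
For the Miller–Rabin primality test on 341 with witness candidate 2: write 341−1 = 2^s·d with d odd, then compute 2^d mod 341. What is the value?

341 − 1 = 340 = 2^2 · 85, so d = 85.
2^1 ≡ 2 (mod 341)
2^2 ≡ 2^2 = 4 ≡ 4 (mod 341)
2^4 ≡ 4^2 = 16 ≡ 16 (mod 341)
2^8 ≡ 16^2 = 256 ≡ 256 (mod 341)
2^16 ≡ 256^2 = 65536 ≡ 64 (mod 341)
2^32 ≡ 64^2 = 4096 ≡ 4 (mod 341)
2^64 ≡ 4^2 = 16 ≡ 16 (mod 341)
85 = 64 + 16 + 4 + 1 in binary powers of 2.
So 2^85 ≡ 16 · 64 · 16 · 2 ≡ 32 (mod 341).
Squaring chain: 32 → 1; never reaches −1, so base 2 is a Miller–Rabin witness that 341 is composite.

32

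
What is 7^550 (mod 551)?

197

7^1 ≡ 7 (mod 551)
7^2 ≡ 7^2 = 49 ≡ 49 (mod 551)
7^4 ≡ 49^2 = 2401 ≡ 197 (mod 551)
7^8 ≡ 197^2 = 38809 ≡ 239 (mod 551)
7^16 ≡ 239^2 = 57121 ≡ 368 (mod 551)
7^32 ≡ 368^2 = 135424 ≡ 429 (mod 551)
7^64 ≡ 429^2 = 184041 ≡ 7 (mod 551)
7^128 ≡ 7^2 = 49 ≡ 49 (mod 551)
7^256 ≡ 49^2 = 2401 ≡ 197 (mod 551)
7^512 ≡ 197^2 = 38809 ≡ 239 (mod 551)
550 = 512 + 32 + 4 + 2 in binary powers of 2.
So 7^550 ≡ 239 · 429 · 197 · 49 ≡ 197 (mod 551).
Since 197 ≠ 1, base 7 is a Fermat witness: 551 is composite.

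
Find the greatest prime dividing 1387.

73

1387 = 19 · 73
73 is prime.
So 1387 = 19 · 73; the largest prime factor is 73.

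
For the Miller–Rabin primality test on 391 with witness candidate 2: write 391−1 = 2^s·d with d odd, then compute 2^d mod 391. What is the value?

348

391 − 1 = 390 = 2^1 · 195, so d = 195.
2^1 ≡ 2 (mod 391)
2^2 ≡ 2^2 = 4 ≡ 4 (mod 391)
2^4 ≡ 4^2 = 16 ≡ 16 (mod 391)
2^8 ≡ 16^2 = 256 ≡ 256 (mod 391)
2^16 ≡ 256^2 = 65536 ≡ 239 (mod 391)
2^32 ≡ 239^2 = 57121 ≡ 35 (mod 391)
2^64 ≡ 35^2 = 1225 ≡ 52 (mod 391)
2^128 ≡ 52^2 = 2704 ≡ 358 (mod 391)
195 = 128 + 64 + 2 + 1 in binary powers of 2.
So 2^195 ≡ 358 · 52 · 4 · 2 ≡ 348 (mod 391).
Squaring chain: 348; never reaches −1, so base 2 is a Miller–Rabin witness that 391 is composite.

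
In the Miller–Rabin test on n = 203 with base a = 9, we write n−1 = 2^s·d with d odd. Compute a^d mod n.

203 − 1 = 202 = 2^1 · 101, so d = 101.
9^1 ≡ 9 (mod 203)
9^2 ≡ 9^2 = 81 ≡ 81 (mod 203)
9^4 ≡ 81^2 = 6561 ≡ 65 (mod 203)
9^8 ≡ 65^2 = 4225 ≡ 165 (mod 203)
9^16 ≡ 165^2 = 27225 ≡ 23 (mod 203)
9^32 ≡ 23^2 = 529 ≡ 123 (mod 203)
9^64 ≡ 123^2 = 15129 ≡ 107 (mod 203)
101 = 64 + 32 + 4 + 1 in binary powers of 2.
So 9^101 ≡ 107 · 123 · 65 · 9 ≡ 4 (mod 203).
Squaring chain: 4; never reaches −1, so base 9 is a Miller–Rabin witness that 203 is composite.

4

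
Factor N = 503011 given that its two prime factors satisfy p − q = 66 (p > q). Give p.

Since p = q + 66, we have 503011 = q(q + 66), so q² + 66q − 503011 = 0.
Discriminant: 66² + 4·503011 = 4356 + 2012044 = 2016400; √2016400 = 1420.
q = (−66 + 1420)/2 = 677, and p = q + 66 = 743.
Check: 677 · 743 = 503011.

743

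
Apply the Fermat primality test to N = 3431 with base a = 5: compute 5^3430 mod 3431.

5^1 ≡ 5 (mod 3431)
5^2 ≡ 5^2 = 25 ≡ 25 (mod 3431)
5^4 ≡ 25^2 = 625 ≡ 625 (mod 3431)
5^8 ≡ 625^2 = 390625 ≡ 2922 (mod 3431)
5^16 ≡ 2922^2 = 8538084 ≡ 1756 (mod 3431)
5^32 ≡ 1756^2 = 3083536 ≡ 2498 (mod 3431)
5^64 ≡ 2498^2 = 6240004 ≡ 2446 (mod 3431)
5^128 ≡ 2446^2 = 5982916 ≡ 2683 (mod 3431)
5^256 ≡ 2683^2 = 7198489 ≡ 251 (mod 3431)
5^512 ≡ 251^2 = 63001 ≡ 1243 (mod 3431)
5^1024 ≡ 1243^2 = 1545049 ≡ 1099 (mod 3431)
5^2048 ≡ 1099^2 = 1207801 ≡ 89 (mod 3431)
3430 = 2048 + 1024 + 256 + 64 + 32 + 4 + 2 in binary powers of 2.
So 5^3430 ≡ 89 · 1099 · 251 · 2446 · 2498 · 625 · 25 ≡ 1191 (mod 3431).
Since 1191 ≠ 1, base 5 is a Fermat witness: 3431 is composite.

1191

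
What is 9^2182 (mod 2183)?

9^1 ≡ 9 (mod 2183)
9^2 ≡ 9^2 = 81 ≡ 81 (mod 2183)
9^4 ≡ 81^2 = 6561 ≡ 12 (mod 2183)
9^8 ≡ 12^2 = 144 ≡ 144 (mod 2183)
9^16 ≡ 144^2 = 20736 ≡ 1089 (mod 2183)
9^32 ≡ 1089^2 = 1185921 ≡ 552 (mod 2183)
9^64 ≡ 552^2 = 304704 ≡ 1267 (mod 2183)
9^128 ≡ 1267^2 = 1605289 ≡ 784 (mod 2183)
9^256 ≡ 784^2 = 614656 ≡ 1233 (mod 2183)
9^512 ≡ 1233^2 = 1520289 ≡ 921 (mod 2183)
9^1024 ≡ 921^2 = 848241 ≡ 1237 (mod 2183)
9^2048 ≡ 1237^2 = 1530169 ≡ 2069 (mod 2183)
2182 = 2048 + 128 + 4 + 2 in binary powers of 2.
So 9^2182 ≡ 2069 · 784 · 12 · 81 ≡ 1196 (mod 2183).
Since 1196 ≠ 1, base 9 is a Fermat witness: 2183 is composite.

1196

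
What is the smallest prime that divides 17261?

41

17261 is odd.
Digit sum 17, not divisible by 3.
Ends in 1: not divisible by 5.
7: 17261 = 7·2465 + 6
11: 17261 = 11·1569 + 2
13: 17261 = 13·1327 + 10
17: 17261 = 17·1015 + 6
19: 17261 = 19·908 + 9
23: 17261 = 23·750 + 11
29: 17261 = 29·595 + 6
31: 17261 = 31·556 + 25
37: 17261 = 37·466 + 19
41: 17261 = 41·421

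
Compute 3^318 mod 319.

5

3^1 ≡ 3 (mod 319)
3^2 ≡ 3^2 = 9 ≡ 9 (mod 319)
3^4 ≡ 9^2 = 81 ≡ 81 (mod 319)
3^8 ≡ 81^2 = 6561 ≡ 181 (mod 319)
3^16 ≡ 181^2 = 32761 ≡ 223 (mod 319)
3^32 ≡ 223^2 = 49729 ≡ 284 (mod 319)
3^64 ≡ 284^2 = 80656 ≡ 268 (mod 319)
3^128 ≡ 268^2 = 71824 ≡ 49 (mod 319)
3^256 ≡ 49^2 = 2401 ≡ 168 (mod 319)
318 = 256 + 32 + 16 + 8 + 4 + 2 in binary powers of 2.
So 3^318 ≡ 168 · 284 · 223 · 181 · 81 · 9 ≡ 5 (mod 319).
Since 5 ≠ 1, base 3 is a Fermat witness: 319 is composite.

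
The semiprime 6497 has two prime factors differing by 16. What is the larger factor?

89

Since p = q + 16, we have 6497 = q(q + 16), so q² + 16q − 6497 = 0.
Discriminant: 16² + 4·6497 = 256 + 25988 = 26244; √26244 = 162.
q = (−16 + 162)/2 = 73, and p = q + 16 = 89.
Check: 73 · 89 = 6497.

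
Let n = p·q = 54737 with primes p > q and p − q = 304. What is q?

127

Since p = q + 304, we have 54737 = q(q + 304), so q² + 304q − 54737 = 0.
Discriminant: 304² + 4·54737 = 92416 + 218948 = 311364; √311364 = 558.
q = (−304 + 558)/2 = 127, and p = q + 304 = 431.
Check: 127 · 431 = 54737.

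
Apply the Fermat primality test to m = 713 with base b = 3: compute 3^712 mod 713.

696

3^1 ≡ 3 (mod 713)
3^2 ≡ 3^2 = 9 ≡ 9 (mod 713)
3^4 ≡ 9^2 = 81 ≡ 81 (mod 713)
3^8 ≡ 81^2 = 6561 ≡ 144 (mod 713)
3^16 ≡ 144^2 = 20736 ≡ 59 (mod 713)
3^32 ≡ 59^2 = 3481 ≡ 629 (mod 713)
3^64 ≡ 629^2 = 395641 ≡ 639 (mod 713)
3^128 ≡ 639^2 = 408321 ≡ 485 (mod 713)
3^256 ≡ 485^2 = 235225 ≡ 648 (mod 713)
3^512 ≡ 648^2 = 419904 ≡ 660 (mod 713)
712 = 512 + 128 + 64 + 8 in binary powers of 2.
So 3^712 ≡ 660 · 485 · 639 · 144 ≡ 696 (mod 713).
Since 696 ≠ 1, base 3 is a Fermat witness: 713 is composite.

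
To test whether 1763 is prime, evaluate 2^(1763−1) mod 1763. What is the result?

742

2^1 ≡ 2 (mod 1763)
2^2 ≡ 2^2 = 4 ≡ 4 (mod 1763)
2^4 ≡ 4^2 = 16 ≡ 16 (mod 1763)
2^8 ≡ 16^2 = 256 ≡ 256 (mod 1763)
2^16 ≡ 256^2 = 65536 ≡ 305 (mod 1763)
2^32 ≡ 305^2 = 93025 ≡ 1349 (mod 1763)
2^64 ≡ 1349^2 = 1819801 ≡ 385 (mod 1763)
2^128 ≡ 385^2 = 148225 ≡ 133 (mod 1763)
2^256 ≡ 133^2 = 17689 ≡ 59 (mod 1763)
2^512 ≡ 59^2 = 3481 ≡ 1718 (mod 1763)
2^1024 ≡ 1718^2 = 2951524 ≡ 262 (mod 1763)
1762 = 1024 + 512 + 128 + 64 + 32 + 2 in binary powers of 2.
So 2^1762 ≡ 262 · 1718 · 133 · 385 · 1349 · 4 ≡ 742 (mod 1763).
Since 742 ≠ 1, base 2 is a Fermat witness: 1763 is composite.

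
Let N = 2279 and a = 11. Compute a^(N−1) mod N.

471

11^1 ≡ 11 (mod 2279)
11^2 ≡ 11^2 = 121 ≡ 121 (mod 2279)
11^4 ≡ 121^2 = 14641 ≡ 967 (mod 2279)
11^8 ≡ 967^2 = 935089 ≡ 699 (mod 2279)
11^16 ≡ 699^2 = 488601 ≡ 895 (mod 2279)
11^32 ≡ 895^2 = 801025 ≡ 1096 (mod 2279)
11^64 ≡ 1096^2 = 1201216 ≡ 183 (mod 2279)
11^128 ≡ 183^2 = 33489 ≡ 1583 (mod 2279)
11^256 ≡ 1583^2 = 2505889 ≡ 1268 (mod 2279)
11^512 ≡ 1268^2 = 1607824 ≡ 1129 (mod 2279)
11^1024 ≡ 1129^2 = 1274641 ≡ 680 (mod 2279)
11^2048 ≡ 680^2 = 462400 ≡ 2042 (mod 2279)
2278 = 2048 + 128 + 64 + 32 + 4 + 2 in binary powers of 2.
So 11^2278 ≡ 2042 · 1583 · 183 · 1096 · 967 · 121 ≡ 471 (mod 2279).
Since 471 ≠ 1, base 11 is a Fermat witness: 2279 is composite.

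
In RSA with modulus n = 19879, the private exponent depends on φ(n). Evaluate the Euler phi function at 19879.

19584

Factor: 19879 = 103 · 193.
φ(19879) = (103−1) · (193−1) = 102 · 192 = 19584.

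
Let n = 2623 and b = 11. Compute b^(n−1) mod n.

365

11^1 ≡ 11 (mod 2623)
11^2 ≡ 11^2 = 121 ≡ 121 (mod 2623)
11^4 ≡ 121^2 = 14641 ≡ 1526 (mod 2623)
11^8 ≡ 1526^2 = 2328676 ≡ 2075 (mod 2623)
11^16 ≡ 2075^2 = 4305625 ≡ 1282 (mod 2623)
11^32 ≡ 1282^2 = 1643524 ≡ 1526 (mod 2623)
11^64 ≡ 1526^2 = 2328676 ≡ 2075 (mod 2623)
11^128 ≡ 2075^2 = 4305625 ≡ 1282 (mod 2623)
11^256 ≡ 1282^2 = 1643524 ≡ 1526 (mod 2623)
11^512 ≡ 1526^2 = 2328676 ≡ 2075 (mod 2623)
11^1024 ≡ 2075^2 = 4305625 ≡ 1282 (mod 2623)
11^2048 ≡ 1282^2 = 1643524 ≡ 1526 (mod 2623)
2622 = 2048 + 512 + 32 + 16 + 8 + 4 + 2 in binary powers of 2.
So 11^2622 ≡ 1526 · 2075 · 1526 · 1282 · 2075 · 1526 · 121 ≡ 365 (mod 2623).
Since 365 ≠ 1, base 11 is a Fermat witness: 2623 is composite.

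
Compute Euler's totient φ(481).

432

Factor: 481 = 13 · 37.
φ(481) = (13−1) · (37−1) = 12 · 36 = 432.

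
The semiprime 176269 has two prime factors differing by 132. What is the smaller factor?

Since p = q + 132, we have 176269 = q(q + 132), so q² + 132q − 176269 = 0.
Discriminant: 132² + 4·176269 = 17424 + 705076 = 722500; √722500 = 850.
q = (−132 + 850)/2 = 359, and p = q + 132 = 491.
Check: 359 · 491 = 176269.

359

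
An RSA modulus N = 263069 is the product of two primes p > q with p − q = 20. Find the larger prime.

Since p = q + 20, we have 263069 = q(q + 20), so q² + 20q − 263069 = 0.
Discriminant: 20² + 4·263069 = 400 + 1052276 = 1052676; √1052676 = 1026.
q = (−20 + 1026)/2 = 503, and p = q + 20 = 523.
Check: 503 · 523 = 263069.

523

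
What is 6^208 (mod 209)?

158

6^1 ≡ 6 (mod 209)
6^2 ≡ 6^2 = 36 ≡ 36 (mod 209)
6^4 ≡ 36^2 = 1296 ≡ 42 (mod 209)
6^8 ≡ 42^2 = 1764 ≡ 92 (mod 209)
6^16 ≡ 92^2 = 8464 ≡ 104 (mod 209)
6^32 ≡ 104^2 = 10816 ≡ 157 (mod 209)
6^64 ≡ 157^2 = 24649 ≡ 196 (mod 209)
6^128 ≡ 196^2 = 38416 ≡ 169 (mod 209)
208 = 128 + 64 + 16 in binary powers of 2.
So 6^208 ≡ 169 · 196 · 104 ≡ 158 (mod 209).
Since 158 ≠ 1, base 6 is a Fermat witness: 209 is composite.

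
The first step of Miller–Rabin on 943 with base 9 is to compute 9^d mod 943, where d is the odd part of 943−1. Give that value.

943 − 1 = 942 = 2^1 · 471, so d = 471.
9^1 ≡ 9 (mod 943)
9^2 ≡ 9^2 = 81 ≡ 81 (mod 943)
9^4 ≡ 81^2 = 6561 ≡ 903 (mod 943)
9^8 ≡ 903^2 = 815409 ≡ 657 (mod 943)
9^16 ≡ 657^2 = 431649 ≡ 698 (mod 943)
9^32 ≡ 698^2 = 487204 ≡ 616 (mod 943)
9^64 ≡ 616^2 = 379456 ≡ 370 (mod 943)
9^128 ≡ 370^2 = 136900 ≡ 165 (mod 943)
9^256 ≡ 165^2 = 27225 ≡ 821 (mod 943)
471 = 256 + 128 + 64 + 16 + 4 + 2 + 1 in binary powers of 2.
So 9^471 ≡ 821 · 165 · 370 · 698 · 903 · 81 · 9 ≡ 278 (mod 943).
Squaring chain: 278; never reaches −1, so base 9 is a Miller–Rabin witness that 943 is composite.

278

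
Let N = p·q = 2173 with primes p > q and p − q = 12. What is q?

41

Since p = q + 12, we have 2173 = q(q + 12), so q² + 12q − 2173 = 0.
Discriminant: 12² + 4·2173 = 144 + 8692 = 8836; √8836 = 94.
q = (−12 + 94)/2 = 41, and p = q + 12 = 53.
Check: 41 · 53 = 2173.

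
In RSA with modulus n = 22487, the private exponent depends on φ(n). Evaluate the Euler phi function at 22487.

22176

Factor: 22487 = 113 · 199.
φ(22487) = (113−1) · (199−1) = 112 · 198 = 22176.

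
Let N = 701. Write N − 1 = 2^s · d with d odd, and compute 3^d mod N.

566

701 − 1 = 700 = 2^2 · 175, so d = 175.
3^1 ≡ 3 (mod 701)
3^2 ≡ 3^2 = 9 ≡ 9 (mod 701)
3^4 ≡ 9^2 = 81 ≡ 81 (mod 701)
3^8 ≡ 81^2 = 6561 ≡ 252 (mod 701)
3^16 ≡ 252^2 = 63504 ≡ 414 (mod 701)
3^32 ≡ 414^2 = 171396 ≡ 352 (mod 701)
3^64 ≡ 352^2 = 123904 ≡ 528 (mod 701)
3^128 ≡ 528^2 = 278784 ≡ 487 (mod 701)
175 = 128 + 32 + 8 + 4 + 2 + 1 in binary powers of 2.
So 3^175 ≡ 487 · 352 · 252 · 81 · 9 · 3 ≡ 566 (mod 701).
Squaring chain: 566 → 700; reaches −1, so base 3 does not prove 701 composite.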